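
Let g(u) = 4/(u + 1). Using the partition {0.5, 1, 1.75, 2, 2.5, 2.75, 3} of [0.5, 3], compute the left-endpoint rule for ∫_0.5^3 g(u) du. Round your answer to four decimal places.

4.4160

Subinterval widths: 0.5, 0.75, 0.25, 0.5, 0.25, 0.25.
Left endpoints: 0.5, 1, 1.75, 2, 2.5, 2.75.
g(0.5) = 8/3, g(1) = 2, g(1.75) = 16/11, g(2) = 4/3, g(2.5) = 8/7, g(2.75) = 16/15.
Sum = Σ Δu_i · g(u_i).
Sum ≈ 4.4160.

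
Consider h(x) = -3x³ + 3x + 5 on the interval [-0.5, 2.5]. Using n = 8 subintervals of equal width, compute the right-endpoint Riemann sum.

-13.0546875

Δx = (2.5 − (-0.5))/8 = 0.375.
Right endpoints: -0.125, 0.25, 0.625, 1, 1.375, 1.75, 2.125, 2.5.
h(-0.125) = 2371/512, h(0.25) = 5.703125, h(0.625) = 3145/512, h(1) = 5, h(1.375) = 679/512, h(1.75) = -5.828125, h(2.125) = -8915/512, h(2.5) = -34.375.
Sum = Δx · [h(-0.125) + h(0.25) + h(0.625) + ...].
Sum = -13.0546875.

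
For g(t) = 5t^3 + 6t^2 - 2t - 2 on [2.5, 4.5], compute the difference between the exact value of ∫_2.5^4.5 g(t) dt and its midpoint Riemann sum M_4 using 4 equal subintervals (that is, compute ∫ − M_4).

Exact integral: ∫_2.5^4.5 g(t) dt = 596.75.
M_4 = 594.3125.
Error = 596.75 − 594.3125 = 2.4375.

2.4375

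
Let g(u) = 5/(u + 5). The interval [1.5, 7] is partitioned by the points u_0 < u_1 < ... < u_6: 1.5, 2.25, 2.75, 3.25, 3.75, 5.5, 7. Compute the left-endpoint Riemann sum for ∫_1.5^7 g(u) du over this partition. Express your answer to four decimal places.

Subinterval widths: 0.75, 0.5, 0.5, 0.5, 1.75, 1.5.
Left endpoints: 1.5, 2.25, 2.75, 3.25, 3.75, 5.5.
g(1.5) = 10/13, g(2.25) = 20/29, g(2.75) = 20/31, g(3.25) = 20/33, g(3.75) = 4/7, g(5.5) = 10/21.
Sum = Σ Δu_i · g(u_i).
Sum ≈ 3.2616.

3.2616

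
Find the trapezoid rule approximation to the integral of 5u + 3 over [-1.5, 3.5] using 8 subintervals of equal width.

Δu = (3.5 − (-1.5))/8 = 0.625.
f(-1.5) = -4.5, f(-0.875) = -1.375, f(-0.25) = 1.75, f(0.375) = 4.875, f(1) = 8, f(1.625) = 11.125, f(2.25) = 14.25, f(2.875) = 17.375, f(3.5) = 20.5.
T_8 = (Δu/2)·[f(u_0) + 2f(u_1) + ... + 2f(u_{7}) + f(u_8)].
Sum = 40.

40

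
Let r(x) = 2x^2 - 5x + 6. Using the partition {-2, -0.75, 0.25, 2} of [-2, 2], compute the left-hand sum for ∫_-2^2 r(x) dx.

49.40625

Subinterval widths: 1.25, 1, 1.75.
Left endpoints: -2, -0.75, 0.25.
r(-2) = 24, r(-0.75) = 10.875, r(0.25) = 4.875.
Sum = Σ Δx_i · r(x_i).
Sum = 49.40625.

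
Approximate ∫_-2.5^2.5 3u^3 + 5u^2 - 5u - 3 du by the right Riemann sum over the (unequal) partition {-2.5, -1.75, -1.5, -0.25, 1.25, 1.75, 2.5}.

Subinterval widths: 0.75, 0.25, 1.25, 1.5, 0.5, 0.75.
Right endpoints: -1.75, -1.5, -0.25, 1.25, 1.75, 2.5.
f(-1.75) = 4.984375, f(-1.5) = 5.625, f(-0.25) = -1.484375, f(1.25) = 4.421875, f(1.75) = 19.640625, f(2.5) = 62.625.
Sum = Σ Δu_i · f(u_i).
Sum = 66.7109375.

66.7109375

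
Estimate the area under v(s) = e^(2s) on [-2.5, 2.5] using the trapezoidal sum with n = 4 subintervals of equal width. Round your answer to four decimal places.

109.3432

Δs = (2.5 − (-2.5))/4 = 1.25.
v(-2.5) ≈ 0.0067, v(-1.25) ≈ 0.0821, v(0) ≈ 1.0000, v(1.25) ≈ 12.1825, v(2.5) ≈ 148.4132.
T_4 = (Δs/2)·[v(s_0) + 2v(s_1) + 2v(s_2) + 2v(s_3) + v(s_4)].
Sum ≈ 109.3432.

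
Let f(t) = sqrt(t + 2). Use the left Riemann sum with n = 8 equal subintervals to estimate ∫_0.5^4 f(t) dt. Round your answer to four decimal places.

Δt = (4 − 0.5)/8 = 0.4375.
Left endpoints: 0.5, 0.9375, 1.375, 1.8125, 2.25, 2.6875, 3.125, 3.5625.
f(0.5) ≈ 1.5811, f(0.9375) ≈ 1.7139, f(1.375) ≈ 1.8371, f(1.8125) ≈ 1.9526, f(2.25) ≈ 2.0616, f(2.6875) ≈ 2.1651, f(3.125) ≈ 2.2638, f(3.5625) ≈ 2.3585.
Sum = Δt · [f(0.5) + f(0.9375) + f(1.375) + ...].
Sum ≈ 6.9710.

6.9710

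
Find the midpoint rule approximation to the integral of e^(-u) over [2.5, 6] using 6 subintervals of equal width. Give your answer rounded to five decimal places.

0.07849

Δu = (6 − 2.5)/6 = 7/12.
Midpoints: 67/24, 3.375, 95/24, 109/24, 5.125, 137/24.
f(67/24) ≈ 0.06132, f(3.375) ≈ 0.03422, f(95/24) ≈ 0.01909, f(109/24) ≈ 0.01066, f(5.125) ≈ 0.00595, f(137/24) ≈ 0.00332.
Sum = Δu · [f(67/24) + f(3.375) + f(95/24) + ...].
Sum ≈ 0.07849.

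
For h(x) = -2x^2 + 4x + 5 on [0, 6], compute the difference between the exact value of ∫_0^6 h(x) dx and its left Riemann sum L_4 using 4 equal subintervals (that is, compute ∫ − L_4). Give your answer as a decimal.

-31.5

Exact integral: ∫_0^6 h(x) dx = -42.
L_4 = -10.5.
Error = -42 − (-10.5) = -31.5.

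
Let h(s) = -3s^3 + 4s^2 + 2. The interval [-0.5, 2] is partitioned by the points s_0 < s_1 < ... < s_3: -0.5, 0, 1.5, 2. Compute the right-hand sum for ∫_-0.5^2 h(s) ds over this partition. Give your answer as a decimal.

Subinterval widths: 0.5, 1.5, 0.5.
Right endpoints: 0, 1.5, 2.
h(0) = 2, h(1.5) = 0.875, h(2) = -6.
Sum = Σ Δs_i · h(s_i).
Sum = -0.6875.

-0.6875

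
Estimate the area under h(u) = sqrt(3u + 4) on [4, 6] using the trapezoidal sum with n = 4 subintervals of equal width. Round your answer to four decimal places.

Δu = (6 − 4)/4 = 0.5.
h(4) ≈ 4.0000, h(4.5) ≈ 4.1833, h(5) ≈ 4.3589, h(5.5) ≈ 4.5277, h(6) ≈ 4.6904.
T_4 = (Δu/2)·[h(u_0) + 2h(u_1) + 2h(u_2) + 2h(u_3) + h(u_4)].
Sum ≈ 8.7075.

8.7075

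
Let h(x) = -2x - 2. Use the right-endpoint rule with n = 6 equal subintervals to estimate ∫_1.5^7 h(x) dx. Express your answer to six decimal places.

-62.791667

Δx = (7 − 1.5)/6 = 11/12.
Right endpoints: 29/12, 10/3, 4.25, 31/6, 73/12, 7.
h(29/12) = -41/6, h(10/3) = -26/3, h(4.25) = -10.5, h(31/6) = -37/3, h(73/12) = -85/6, h(7) = -16.
Sum = Δx · [h(29/12) + h(10/3) + h(4.25) + ...].
Sum ≈ -62.791667.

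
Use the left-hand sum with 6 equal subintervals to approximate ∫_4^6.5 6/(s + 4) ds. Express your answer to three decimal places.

1.669

Δs = (6.5 − 4)/6 = 5/12.
Left endpoints: 4, 53/12, 29/6, 5.25, 17/3, 73/12.
f(4) = 0.75, f(53/12) = 72/101, f(29/6) = 36/53, f(5.25) = 24/37, f(17/3) = 18/29, f(73/12) = 72/121.
Sum = Δs · [f(4) + f(53/12) + f(29/6) + ...].
Sum ≈ 1.669.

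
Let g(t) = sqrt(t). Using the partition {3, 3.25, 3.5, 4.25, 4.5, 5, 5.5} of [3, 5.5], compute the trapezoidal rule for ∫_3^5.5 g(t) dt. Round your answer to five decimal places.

5.13322

Subinterval widths: 0.25, 0.25, 0.75, 0.25, 0.5, 0.5.
g(3) ≈ 1.73205, g(3.25) ≈ 1.80278, g(3.5) ≈ 1.87083, g(4.25) ≈ 2.06155, g(4.5) ≈ 2.12132, g(5) ≈ 2.23607, g(5.5) ≈ 2.34521.
On each subinterval the trapezoid contributes (Δt_i/2)·[g(t_{i-1}) + g(t_i)].
Sum ≈ 5.13322.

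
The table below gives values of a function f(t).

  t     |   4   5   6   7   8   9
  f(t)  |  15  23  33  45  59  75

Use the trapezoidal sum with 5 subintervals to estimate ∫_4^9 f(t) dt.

205

Δt = 1.
T_5 = (1/2)·[15 + 2·23 + 2·33 + 2·45 + 2·59 + 75] = 205.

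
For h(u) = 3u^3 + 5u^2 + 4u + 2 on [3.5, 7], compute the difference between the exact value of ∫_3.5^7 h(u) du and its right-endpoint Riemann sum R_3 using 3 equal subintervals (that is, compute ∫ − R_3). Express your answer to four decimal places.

Exact integral: ∫_3.5^7 h(u) du ≈ 2268.911458.
R_3 ≈ 2950.969907.
Error ≈ 2268.911458 − 2950.969907 ≈ -682.0584.

-682.0584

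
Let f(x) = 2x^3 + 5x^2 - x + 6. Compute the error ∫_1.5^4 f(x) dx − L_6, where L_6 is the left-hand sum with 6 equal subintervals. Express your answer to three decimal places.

Exact integral: ∫_1.5^4 f(x) dx ≈ 234.63542.
L_6 ≈ 197.12818.
Error ≈ 234.63542 − 197.12818 ≈ 37.507.

37.507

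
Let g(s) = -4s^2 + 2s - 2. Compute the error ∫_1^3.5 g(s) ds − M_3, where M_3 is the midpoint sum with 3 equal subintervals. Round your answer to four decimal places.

Exact integral: ∫_1^3.5 g(s) ds ≈ -49.583333.
M_3 ≈ -49.004630.
Error ≈ -49.583333 − (-49.004630) ≈ -0.5787.

-0.5787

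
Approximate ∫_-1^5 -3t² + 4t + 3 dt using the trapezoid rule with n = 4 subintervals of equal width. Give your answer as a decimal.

Δt = (5 − (-1))/4 = 1.5.
f(-1) = -4, f(0.5) = 4.25, f(2) = -1, f(3.5) = -19.75, f(5) = -52.
T_4 = (Δt/2)·[f(t_0) + 2f(t_1) + 2f(t_2) + 2f(t_3) + f(t_4)].
Sum = -66.75.

-66.75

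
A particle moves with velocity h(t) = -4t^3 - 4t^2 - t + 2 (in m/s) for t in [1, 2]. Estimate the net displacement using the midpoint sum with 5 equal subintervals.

-23.76

Δt = (2 − 1)/5 = 0.2.
Midpoints: 1.1, 1.3, 1.5, 1.7, 1.9.
h(1.1) = -9.264, h(1.3) = -14.848, h(1.5) = -22, h(1.7) = -30.912, h(1.9) = -41.776.
Sum = Δt · [h(1.1) + h(1.3) + h(1.5) + h(1.7) + h(1.9)].
Sum = -23.76.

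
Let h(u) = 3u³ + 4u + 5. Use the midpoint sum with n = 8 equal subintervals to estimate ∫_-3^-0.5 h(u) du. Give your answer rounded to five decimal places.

Δu = (-0.5 − (-3))/8 = 0.3125.
Midpoints: -2.84375, -2.53125, -2.21875, -1.90625, -1.59375, -1.28125, -0.96875, -0.65625.
h(-2.84375) = -2469609/32768, h(-2.53125) = -1762259/32768, h(-2.21875) = -1200709/32768, h(-1.90625) = -766959/32768, h(-1.59375) = -443009/32768, h(-1.28125) = -210859/32768, h(-0.96875) = -52509/32768, h(-0.65625) = 50041/32768.
Sum = Δu · [h(-2.84375) + h(-2.53125) + h(-2.21875) + ...].
Sum ≈ -65.38269.

-65.38269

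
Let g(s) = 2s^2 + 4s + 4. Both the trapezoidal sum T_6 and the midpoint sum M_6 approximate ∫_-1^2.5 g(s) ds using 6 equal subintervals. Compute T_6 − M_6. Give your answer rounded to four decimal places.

T_6 ≈ 35.980324.
M_6 ≈ 35.384838.
T_6 − M_6 ≈ 0.5955.

0.5955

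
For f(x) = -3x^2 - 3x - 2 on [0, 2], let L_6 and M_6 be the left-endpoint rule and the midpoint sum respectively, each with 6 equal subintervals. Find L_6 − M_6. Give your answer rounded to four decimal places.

L_6 ≈ -15.111111.
M_6 ≈ -17.944444.
L_6 − M_6 ≈ 2.8333.

2.8333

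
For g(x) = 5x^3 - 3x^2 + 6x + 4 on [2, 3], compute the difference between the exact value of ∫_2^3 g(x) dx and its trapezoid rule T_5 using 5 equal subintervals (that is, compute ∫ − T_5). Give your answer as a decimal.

Exact integral: ∫_2^3 g(x) dx = 81.25.
T_5 = 81.48.
Error = 81.25 − 81.48 = -0.23.

-0.23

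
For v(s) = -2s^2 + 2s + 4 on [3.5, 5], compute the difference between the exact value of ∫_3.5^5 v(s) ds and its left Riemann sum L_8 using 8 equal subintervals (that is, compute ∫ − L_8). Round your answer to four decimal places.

-2.0918

Exact integral: ∫_3.5^5 v(s) ds = -36.
L_8 ≈ -33.908203.
Error ≈ -36 − (-33.908203) ≈ -2.0918.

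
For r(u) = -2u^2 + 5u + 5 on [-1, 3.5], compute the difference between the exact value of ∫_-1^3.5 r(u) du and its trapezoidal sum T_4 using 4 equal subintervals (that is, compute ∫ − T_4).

Exact integral: ∫_-1^3.5 r(u) du = 21.375.
T_4 = 19.4765625.
Error = 21.375 − 19.4765625 = 1.8984375.

1.8984375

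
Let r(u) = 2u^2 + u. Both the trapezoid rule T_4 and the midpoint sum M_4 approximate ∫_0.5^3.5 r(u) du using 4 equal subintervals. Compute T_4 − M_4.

T_4 = 35.0625.
M_4 = 34.21875.
T_4 − M_4 = 0.84375.

0.84375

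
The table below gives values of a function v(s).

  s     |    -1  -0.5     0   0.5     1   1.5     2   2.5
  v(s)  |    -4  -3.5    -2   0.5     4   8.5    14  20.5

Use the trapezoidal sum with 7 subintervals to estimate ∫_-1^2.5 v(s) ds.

14.875

Δs = 0.5.
T_7 = (0.5/2)·[(-4) + 2·(-3.5) + 2·(-2) + 2·0.5 + 2·4 + 2·8.5 + 2·14 + 20.5] = 14.875.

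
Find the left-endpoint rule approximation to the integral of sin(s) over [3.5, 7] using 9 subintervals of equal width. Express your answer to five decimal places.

Δs = (7 − 3.5)/9 = 7/18.
Left endpoints: 3.5, 35/9, 77/18, 14/3, 91/18, 49/9, 35/6, 56/9, 119/18.
f(3.5) ≈ -0.35078, f(35/9) ≈ -0.67966, f(77/18) ≈ -0.90703, f(14/3) ≈ -0.99895, f(91/18) ≈ -0.94169, f(49/9) ≈ -0.74380, f(35/6) ≈ -0.43483, f(56/9) ≈ -0.06093, f(119/18) ≈ 0.32208.
Sum = Δs · [f(3.5) + f(35/9) + f(77/18) + ...].
Sum ≈ -1.86496.

-1.86496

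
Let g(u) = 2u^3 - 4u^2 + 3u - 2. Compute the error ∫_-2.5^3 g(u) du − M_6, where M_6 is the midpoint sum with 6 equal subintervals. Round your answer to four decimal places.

-0.9628

Exact integral: ∫_-2.5^3 g(u) du ≈ -42.739583.
M_6 ≈ -41.776765.
Error ≈ -42.739583 − (-41.776765) ≈ -0.9628.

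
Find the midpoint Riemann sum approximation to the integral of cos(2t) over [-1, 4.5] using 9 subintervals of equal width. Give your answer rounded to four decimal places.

Δt = (4.5 − (-1))/9 = 11/18.
Midpoints: -25/36, -1/12, 19/36, 41/36, 1.75, 85/36, 107/36, 43/12, 151/36.
f(-25/36) ≈ 0.1809, f(-1/12) ≈ 0.9861, f(19/36) ≈ 0.4927, f(41/36) ≈ -0.6495, f(1.75) ≈ -0.9365, f(85/36) ≈ 0.0098, f(107/36) ≈ 0.9432, f(43/12) ≈ 0.6345, f(151/36) ≈ -0.5098.
Sum = Δt · [f(-25/36) + f(-1/12) + f(19/36) + ...].
Sum ≈ 0.7037.

0.7037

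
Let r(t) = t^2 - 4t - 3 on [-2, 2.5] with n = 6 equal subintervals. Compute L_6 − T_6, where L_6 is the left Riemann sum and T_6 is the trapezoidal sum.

5.90625

L_6 = -3.796875.
T_6 = -9.703125.
L_6 − T_6 = 5.90625.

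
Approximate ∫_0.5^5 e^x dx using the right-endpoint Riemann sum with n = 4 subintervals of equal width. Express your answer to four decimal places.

244.4815

Δx = (5 − 0.5)/4 = 1.125.
Right endpoints: 1.625, 2.75, 3.875, 5.
f(1.625) ≈ 5.0784, f(2.75) ≈ 15.6426, f(3.875) ≈ 48.1827, f(5) ≈ 148.4132.
Sum = Δx · [f(1.625) + f(2.75) + f(3.875) + f(5)].
Sum ≈ 244.4815.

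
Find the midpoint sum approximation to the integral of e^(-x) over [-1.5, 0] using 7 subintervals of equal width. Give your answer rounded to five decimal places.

3.47504

Δx = (0 − (-1.5))/7 = 3/14.
Midpoints: -39/28, -33/28, -27/28, -0.75, -15/28, -9/28, -3/28.
f(-39/28) ≈ 4.02634, f(-33/28) ≈ 3.24973, f(-27/28) ≈ 2.62291, f(-0.75) ≈ 2.11700, f(-15/28) ≈ 1.70867, f(-9/28) ≈ 1.37910, f(-3/28) ≈ 1.11309.
Sum = Δx · [f(-39/28) + f(-33/28) + f(-27/28) + ...].
Sum ≈ 3.47504.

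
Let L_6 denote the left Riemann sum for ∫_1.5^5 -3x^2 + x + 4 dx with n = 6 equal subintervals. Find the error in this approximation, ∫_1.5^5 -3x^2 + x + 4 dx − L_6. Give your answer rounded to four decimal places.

Exact integral: ∫_1.5^5 f(x) dx = -96.25.
L_6 ≈ -77.960069.
Error ≈ -96.25 − (-77.960069) ≈ -18.2899.

-18.2899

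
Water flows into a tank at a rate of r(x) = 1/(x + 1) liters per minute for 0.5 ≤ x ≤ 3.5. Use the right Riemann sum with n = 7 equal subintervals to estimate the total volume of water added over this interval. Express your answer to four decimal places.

Δx = (3.5 − 0.5)/7 = 3/7.
Right endpoints: 13/14, 19/14, 25/14, 31/14, 37/14, 43/14, 3.5.
r(13/14) = 14/27, r(19/14) = 14/33, r(25/14) = 14/39, r(31/14) = 14/45, r(37/14) = 14/51, r(43/14) = 14/57, r(3.5) = 2/9.
Sum = Δx · [r(13/14) + r(19/14) + r(25/14) + ...].
Sum ≈ 1.0094.

1.0094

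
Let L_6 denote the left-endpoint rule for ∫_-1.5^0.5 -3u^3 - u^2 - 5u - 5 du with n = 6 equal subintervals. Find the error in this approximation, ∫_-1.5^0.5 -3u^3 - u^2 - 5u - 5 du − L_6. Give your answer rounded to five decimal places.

-3.21296

Exact integral: ∫_-1.5^0.5 f(u) du ≈ -2.4166667.
L_6 ≈ 0.7962963.
Error ≈ -2.4166667 − 0.7962963 ≈ -3.21296.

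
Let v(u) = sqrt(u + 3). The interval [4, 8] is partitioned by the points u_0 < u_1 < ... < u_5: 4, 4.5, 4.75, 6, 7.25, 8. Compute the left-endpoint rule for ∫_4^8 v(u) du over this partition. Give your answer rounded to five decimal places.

Subinterval widths: 0.5, 0.25, 1.25, 1.25, 0.75.
Left endpoints: 4, 4.5, 4.75, 6, 7.25.
v(4) ≈ 2.64575, v(4.5) ≈ 2.73861, v(4.75) ≈ 2.78388, v(6) ≈ 3.00000, v(7.25) ≈ 3.20156.
Sum = Σ Δu_i · v(u_i).
Sum ≈ 11.63855.

11.63855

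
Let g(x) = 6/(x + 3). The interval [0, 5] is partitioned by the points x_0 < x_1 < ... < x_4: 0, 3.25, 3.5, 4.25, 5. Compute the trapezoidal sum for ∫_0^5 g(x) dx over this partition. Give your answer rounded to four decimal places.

6.2935

Subinterval widths: 3.25, 0.25, 0.75, 0.75.
g(0) = 2, g(3.25) = 0.96, g(3.5) = 12/13, g(4.25) = 24/29, g(5) = 0.75.
On each subinterval the trapezoid contributes (Δx_i/2)·[g(x_{i-1}) + g(x_i)].
Sum ≈ 6.2935.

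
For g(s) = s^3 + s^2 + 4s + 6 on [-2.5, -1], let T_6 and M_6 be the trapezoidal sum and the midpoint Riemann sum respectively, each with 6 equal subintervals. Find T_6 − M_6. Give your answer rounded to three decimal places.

T_6 = -6.20703125.
M_6 ≈ -6.10742.
T_6 − M_6 ≈ -0.100.

-0.100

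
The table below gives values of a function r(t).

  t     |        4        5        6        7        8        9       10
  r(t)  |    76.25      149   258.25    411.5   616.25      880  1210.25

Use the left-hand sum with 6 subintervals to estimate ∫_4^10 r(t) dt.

2391.25

Δt = 1.
Sum = 1·[76.25 + 149 + 258.25 + 411.5 + 616.25 + 880] = 2391.25.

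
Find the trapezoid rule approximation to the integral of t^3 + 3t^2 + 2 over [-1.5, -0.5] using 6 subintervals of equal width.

Δt = (-0.5 − (-1.5))/6 = 1/6.
f(-1.5) = 5.375, f(-4/3) = 134/27, f(-7/6) = 971/216, f(-1) = 4, f(-5/6) = 757/216, f(-2/3) = 82/27, f(-0.5) = 2.625.
T_6 = (Δt/2)·[f(t_0) + 2f(t_1) + ... + 2f(t_{5}) + f(t_6)].
Sum = 4.

4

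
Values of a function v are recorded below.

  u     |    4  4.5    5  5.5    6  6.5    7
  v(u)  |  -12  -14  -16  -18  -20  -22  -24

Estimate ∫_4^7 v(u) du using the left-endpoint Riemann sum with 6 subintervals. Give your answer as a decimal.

Δu = 0.5.
Sum = 0.5·[(-12) + (-14) + (-16) + (-18) + (-20) + (-22)] = -51.

-51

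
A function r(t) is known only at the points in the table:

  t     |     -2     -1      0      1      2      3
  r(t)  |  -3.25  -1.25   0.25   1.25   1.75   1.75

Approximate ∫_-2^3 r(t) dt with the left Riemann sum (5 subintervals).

-1.25

Δt = 1.
Sum = 1·[(-3.25) + (-1.25) + 0.25 + 1.25 + 1.75] = -1.25.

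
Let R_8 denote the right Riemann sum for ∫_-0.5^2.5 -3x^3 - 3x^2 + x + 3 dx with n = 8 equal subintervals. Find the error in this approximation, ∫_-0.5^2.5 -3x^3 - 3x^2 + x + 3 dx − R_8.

Exact integral: ∫_-0.5^2.5 f(x) dx = -33.
R_8 = -45.515625.
Error = -33 − (-45.515625) = 12.515625.

12.515625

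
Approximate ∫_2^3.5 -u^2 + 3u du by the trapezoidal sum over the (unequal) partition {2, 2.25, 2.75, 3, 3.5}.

Subinterval widths: 0.25, 0.5, 0.25, 0.5.
f(2) = 2, f(2.25) = 1.6875, f(2.75) = 0.6875, f(3) = 0, f(3.5) = -1.75.
On each subinterval the trapezoid contributes (Δu_i/2)·[f(u_{i-1}) + f(u_i)].
Sum = 0.703125.

0.703125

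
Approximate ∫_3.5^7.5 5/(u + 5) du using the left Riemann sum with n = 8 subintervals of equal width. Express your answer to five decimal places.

1.97615

Δu = (7.5 − 3.5)/8 = 0.5.
Left endpoints: 3.5, 4, 4.5, 5, 5.5, 6, 6.5, 7.
f(3.5) = 10/17, f(4) = 5/9, f(4.5) = 10/19, f(5) = 0.5, f(5.5) = 10/21, f(6) = 5/11, f(6.5) = 10/23, f(7) = 5/12.
Sum = Δu · [f(3.5) + f(4) + f(4.5) + ...].
Sum ≈ 1.97615.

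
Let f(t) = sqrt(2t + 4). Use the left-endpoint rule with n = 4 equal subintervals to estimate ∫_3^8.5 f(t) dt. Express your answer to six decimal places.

20.545247

Δt = (8.5 − 3)/4 = 1.375.
Left endpoints: 3, 4.375, 5.75, 7.125.
f(3) ≈ 3.162278, f(4.375) ≈ 3.570714, f(5.75) ≈ 3.937004, f(7.125) ≈ 4.272002.
Sum = Δt · [f(3) + f(4.375) + f(5.75) + f(7.125)].
Sum ≈ 20.545247.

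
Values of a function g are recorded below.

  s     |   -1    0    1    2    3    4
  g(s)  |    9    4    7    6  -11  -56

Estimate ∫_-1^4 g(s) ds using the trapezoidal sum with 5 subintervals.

-17.5

Δs = 1.
T_5 = (1/2)·[9 + 2·4 + 2·7 + 2·6 + 2·(-11) + (-56)] = -17.5.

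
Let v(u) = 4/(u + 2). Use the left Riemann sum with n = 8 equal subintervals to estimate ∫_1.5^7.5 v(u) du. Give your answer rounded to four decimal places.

4.2780

Δu = (7.5 − 1.5)/8 = 0.75.
Left endpoints: 1.5, 2.25, 3, 3.75, 4.5, 5.25, 6, 6.75.
v(1.5) = 8/7, v(2.25) = 16/17, v(3) = 0.8, v(3.75) = 16/23, v(4.5) = 8/13, v(5.25) = 16/29, v(6) = 0.5, v(6.75) = 16/35.
Sum = Δu · [v(1.5) + v(2.25) + v(3) + ...].
Sum ≈ 4.2780.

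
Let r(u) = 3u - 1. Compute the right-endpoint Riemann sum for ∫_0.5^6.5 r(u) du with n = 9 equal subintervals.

63

Δu = (6.5 − 0.5)/9 = 2/3.
Right endpoints: 7/6, 11/6, 2.5, 19/6, 23/6, 4.5, 31/6, 35/6, 6.5.
r(7/6) = 2.5, r(11/6) = 4.5, r(2.5) = 6.5, r(19/6) = 8.5, r(23/6) = 10.5, r(4.5) = 12.5, r(31/6) = 14.5, r(35/6) = 16.5, r(6.5) = 18.5.
Sum = Δu · [r(7/6) + r(11/6) + r(2.5) + ...].
Sum = 63.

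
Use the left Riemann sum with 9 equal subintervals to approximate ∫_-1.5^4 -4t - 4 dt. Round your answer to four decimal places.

-42.7778

Δt = (4 − (-1.5))/9 = 11/18.
Left endpoints: -1.5, -8/9, -5/18, 1/3, 17/18, 14/9, 13/6, 25/9, 61/18.
f(-1.5) = 2, f(-8/9) = -4/9, f(-5/18) = -26/9, f(1/3) = -16/3, f(17/18) = -70/9, f(14/9) = -92/9, f(13/6) = -38/3, f(25/9) = -136/9, f(61/18) = -158/9.
Sum = Δt · [f(-1.5) + f(-8/9) + f(-5/18) + ...].
Sum ≈ -42.7778.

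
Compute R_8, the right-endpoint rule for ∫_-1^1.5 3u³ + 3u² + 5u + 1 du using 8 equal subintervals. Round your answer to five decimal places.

Δu = (1.5 − (-1))/8 = 0.3125.
Right endpoints: -0.6875, -0.375, -0.0625, 0.25, 0.5625, 0.875, 1.1875, 1.5.
f(-0.6875) = -8169/4096, f(-0.375) = -313/512, f(-0.0625) = 2861/4096, f(0.25) = 2.484375, f(0.5625) = 21691/4096, f(0.875) = 4957/512, f(1.1875) = 66321/4096, f(1.5) = 25.375.
Sum = Δu · [f(-0.6875) + f(-0.375) + f(-0.0625) + ...].
Sum ≈ 17.85034.

17.85034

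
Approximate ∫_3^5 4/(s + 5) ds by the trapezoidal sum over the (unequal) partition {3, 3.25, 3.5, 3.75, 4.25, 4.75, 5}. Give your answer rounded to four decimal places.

0.8929

Subinterval widths: 0.25, 0.25, 0.25, 0.5, 0.5, 0.25.
f(3) = 0.5, f(3.25) = 16/33, f(3.5) = 8/17, f(3.75) = 16/35, f(4.25) = 16/37, f(4.75) = 16/39, f(5) = 0.4.
On each subinterval the trapezoid contributes (Δs_i/2)·[f(s_{i-1}) + f(s_i)].
Sum ≈ 0.8929.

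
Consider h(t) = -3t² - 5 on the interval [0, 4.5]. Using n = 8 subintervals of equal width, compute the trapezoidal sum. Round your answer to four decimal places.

-114.3369

Δt = (4.5 − 0)/8 = 0.5625.
h(0) = -5, h(0.5625) = -5.94921875, h(1.125) = -8.796875, h(1.6875) = -13.54296875, h(2.25) = -20.1875, h(2.8125) = -28.73046875, h(3.375) = -39.171875, h(3.9375) = -51.51171875, h(4.5) = -65.75.
T_8 = (Δt/2)·[h(t_0) + 2h(t_1) + ... + 2h(t_{7}) + h(t_8)].
Sum ≈ -114.3369.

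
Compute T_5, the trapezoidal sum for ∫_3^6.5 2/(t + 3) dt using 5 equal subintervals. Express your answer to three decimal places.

Δt = (6.5 − 3)/5 = 0.7.
f(3) = 1/3, f(3.7) = 20/67, f(4.4) = 10/37, f(5.1) = 20/81, f(5.8) = 5/22, f(6.5) = 4/19.
T_5 = (Δt/2)·[f(t_0) + 2f(t_1) + ... + 2f(t_{4}) + f(t_5)].
Sum ≈ 0.920.

0.920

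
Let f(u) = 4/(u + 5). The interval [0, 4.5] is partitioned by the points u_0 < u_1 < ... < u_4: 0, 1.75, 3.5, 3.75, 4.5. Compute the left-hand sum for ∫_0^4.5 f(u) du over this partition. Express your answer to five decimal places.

2.89754

Subinterval widths: 1.75, 1.75, 0.25, 0.75.
Left endpoints: 0, 1.75, 3.5, 3.75.
f(0) = 0.8, f(1.75) = 16/27, f(3.5) = 8/17, f(3.75) = 16/35.
Sum = Σ Δu_i · f(u_i).
Sum ≈ 2.89754.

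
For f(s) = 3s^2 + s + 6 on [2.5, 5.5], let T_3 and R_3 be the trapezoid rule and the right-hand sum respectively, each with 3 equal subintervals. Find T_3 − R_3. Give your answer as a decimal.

-37.5

T_3 = 182.25.
R_3 = 219.75.
T_3 − R_3 = -37.5.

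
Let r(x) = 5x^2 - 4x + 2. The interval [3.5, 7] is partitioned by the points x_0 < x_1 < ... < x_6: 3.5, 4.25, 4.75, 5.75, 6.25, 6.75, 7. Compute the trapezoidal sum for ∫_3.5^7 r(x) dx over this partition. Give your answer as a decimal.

Subinterval widths: 0.75, 0.5, 1, 0.5, 0.5, 0.25.
r(3.5) = 49.25, r(4.25) = 75.3125, r(4.75) = 95.8125, r(5.75) = 144.3125, r(6.25) = 172.3125, r(6.75) = 202.8125, r(7) = 219.
On each subinterval the trapezoid contributes (Δx_i/2)·[r(x_{i-1}) + r(x_i)].
Sum = 435.21875.

435.21875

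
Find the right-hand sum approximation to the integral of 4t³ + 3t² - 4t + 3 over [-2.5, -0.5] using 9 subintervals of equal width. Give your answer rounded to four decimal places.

-1.7469

Δt = (-0.5 − (-2.5))/9 = 2/9.
Right endpoints: -41/18, -37/18, -11/6, -29/18, -25/18, -7/6, -17/18, -13/18, -0.5.
f(-41/18) = -57139/2916, f(-37/18) = -31619/2916, f(-11/6) = -457/108, f(-29/18) = 1469/2916, f(-25/18) = 10573/2916, f(-7/6) = 583/108, f(-17/18) = 17741/2916, f(-13/18) = 17341/2916, f(-0.5) = 5.25.
Sum = Δt · [f(-41/18) + f(-37/18) + f(-11/6) + ...].
Sum ≈ -1.7469.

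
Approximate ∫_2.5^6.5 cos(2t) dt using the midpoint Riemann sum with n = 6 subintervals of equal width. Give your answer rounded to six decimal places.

0.743402

Δt = (6.5 − 2.5)/6 = 2/3.
Midpoints: 17/6, 3.5, 25/6, 29/6, 5.5, 37/6.
f(17/6) ≈ 0.815896, f(3.5) ≈ 0.753902, f(25/6) ≈ -0.461204, f(29/6) ≈ -0.970887, f(5.5) ≈ 0.004426, f(37/6) ≈ 0.972969.
Sum = Δt · [f(17/6) + f(3.5) + f(25/6) + ...].
Sum ≈ 0.743402.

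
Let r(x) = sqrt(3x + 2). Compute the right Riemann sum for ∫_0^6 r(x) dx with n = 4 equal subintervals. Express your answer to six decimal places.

21.412912

Δx = (6 − 0)/4 = 1.5.
Right endpoints: 1.5, 3, 4.5, 6.
r(1.5) ≈ 2.549510, r(3) ≈ 3.316625, r(4.5) ≈ 3.937004, r(6) ≈ 4.472136.
Sum = Δx · [r(1.5) + r(3) + r(4.5) + r(6)].
Sum ≈ 21.412912.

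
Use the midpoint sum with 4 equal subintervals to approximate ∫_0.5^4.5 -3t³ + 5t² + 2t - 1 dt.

Δt = (4.5 − 0.5)/4 = 1.
Midpoints: 1, 2, 3, 4.
f(1) = 3, f(2) = -1, f(3) = -31, f(4) = -105.
Sum = Δt · [f(1) + f(2) + f(3) + f(4)].
Sum = -134.

-134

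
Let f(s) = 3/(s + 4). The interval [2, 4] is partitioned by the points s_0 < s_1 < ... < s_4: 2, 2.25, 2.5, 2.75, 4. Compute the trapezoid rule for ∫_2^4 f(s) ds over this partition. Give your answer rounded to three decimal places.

0.866

Subinterval widths: 0.25, 0.25, 0.25, 1.25.
f(2) = 0.5, f(2.25) = 0.48, f(2.5) = 6/13, f(2.75) = 4/9, f(4) = 0.375.
On each subinterval the trapezoid contributes (Δs_i/2)·[f(s_{i-1}) + f(s_i)].
Sum ≈ 0.866.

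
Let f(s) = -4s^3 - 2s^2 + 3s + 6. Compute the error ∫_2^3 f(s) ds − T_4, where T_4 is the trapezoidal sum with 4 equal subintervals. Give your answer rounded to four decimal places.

Exact integral: ∫_2^3 f(s) ds ≈ -64.166667.
T_4 = -64.5.
Error ≈ -64.166667 − (-64.5) ≈ 0.3333.

0.3333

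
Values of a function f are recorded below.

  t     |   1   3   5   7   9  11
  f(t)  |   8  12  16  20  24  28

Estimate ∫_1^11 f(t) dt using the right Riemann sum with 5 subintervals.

Δt = 2.
Sum = 2·[12 + 16 + 20 + 24 + 28] = 200.

200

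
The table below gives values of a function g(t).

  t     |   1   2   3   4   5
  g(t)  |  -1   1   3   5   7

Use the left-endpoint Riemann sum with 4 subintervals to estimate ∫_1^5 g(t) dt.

8

Δt = 1.
Sum = 1·[(-1) + 1 + 3 + 5] = 8.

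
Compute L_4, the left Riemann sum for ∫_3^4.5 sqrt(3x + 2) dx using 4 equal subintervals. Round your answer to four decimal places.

5.3363

Δx = (4.5 − 3)/4 = 0.375.
Left endpoints: 3, 3.375, 3.75, 4.125.
f(3) ≈ 3.3166, f(3.375) ≈ 3.4821, f(3.75) ≈ 3.6401, f(4.125) ≈ 3.7914.
Sum = Δx · [f(3) + f(3.375) + f(3.75) + f(4.125)].
Sum ≈ 5.3363.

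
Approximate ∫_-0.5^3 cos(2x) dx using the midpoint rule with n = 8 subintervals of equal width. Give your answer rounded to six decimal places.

0.290197

Δx = (3 − (-0.5))/8 = 0.4375.
Midpoints: -0.28125, 0.15625, 0.59375, 1.03125, 1.46875, 1.90625, 2.34375, 2.78125.
f(-0.28125) ≈ 0.845924, f(0.15625) ≈ 0.951568, f(0.59375) ≈ 0.373980, f(1.03125) ≈ -0.472128, f(1.46875) ≈ -0.979245, f(1.90625) ≈ -0.783258, f(2.34375) ≈ -0.024886, f(2.78125) ≈ 0.751354.
Sum = Δx · [f(-0.28125) + f(0.15625) + f(0.59375) + ...].
Sum ≈ 0.290197.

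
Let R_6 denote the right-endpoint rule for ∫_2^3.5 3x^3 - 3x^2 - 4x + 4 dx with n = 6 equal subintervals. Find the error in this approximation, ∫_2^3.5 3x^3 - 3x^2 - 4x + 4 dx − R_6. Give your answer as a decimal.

Exact integral: ∫_2^3.5 f(x) dx = 55.171875.
R_6 = 64.74609375.
Error = 55.171875 − 64.74609375 = -9.57421875.

-9.57421875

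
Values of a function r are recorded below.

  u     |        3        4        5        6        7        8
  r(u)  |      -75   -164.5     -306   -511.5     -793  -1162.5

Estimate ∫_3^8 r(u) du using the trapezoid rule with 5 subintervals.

Δu = 1.
T_5 = (1/2)·[(-75) + 2·(-164.5) + 2·(-306) + 2·(-511.5) + 2·(-793) + (-1162.5)] = -2393.75.

-2393.75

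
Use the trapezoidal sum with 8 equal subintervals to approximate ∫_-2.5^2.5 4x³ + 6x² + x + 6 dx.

94.453125

Δx = (2.5 − (-2.5))/8 = 0.625.
f(-2.5) = -21.5, f(-1.875) = -1.1484375, f(-1.25) = 6.3125, f(-0.625) = 6.7421875, f(0) = 6, f(0.625) = 9.9453125, f(1.25) = 24.4375, f(1.875) = 55.3359375, f(2.5) = 108.5.
T_8 = (Δx/2)·[f(x_0) + 2f(x_1) + ... + 2f(x_{7}) + f(x_8)].
Sum = 94.453125.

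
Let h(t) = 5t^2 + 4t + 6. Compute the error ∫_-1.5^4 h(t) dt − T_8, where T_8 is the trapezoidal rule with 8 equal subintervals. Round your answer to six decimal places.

Exact integral: ∫_-1.5^4 h(t) dt ≈ 172.79166667.
T_8 ≈ 174.95800781.
Error ≈ 172.79166667 − 174.95800781 ≈ -2.166341.

-2.166341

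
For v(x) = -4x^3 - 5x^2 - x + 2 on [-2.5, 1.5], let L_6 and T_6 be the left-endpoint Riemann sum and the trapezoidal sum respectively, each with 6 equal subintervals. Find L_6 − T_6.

L_6 ≈ 32.62963.
T_6 ≈ 12.62963.
L_6 − T_6 = 20.

20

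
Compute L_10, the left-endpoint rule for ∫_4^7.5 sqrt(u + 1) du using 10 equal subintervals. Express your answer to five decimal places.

8.94804

Δu = (7.5 − 4)/10 = 0.35.
Left endpoints: 4, 4.35, 4.7, 5.05, 5.4, 5.75, 6.1, 6.45, 6.8, 7.15.
f(4) ≈ 2.23607, f(4.35) ≈ 2.31301, f(4.7) ≈ 2.38747, f(5.05) ≈ 2.45967, f(5.4) ≈ 2.52982, f(5.75) ≈ 2.59808, f(6.1) ≈ 2.66458, f(6.45) ≈ 2.72947, f(6.8) ≈ 2.79285, f(7.15) ≈ 2.85482.
Sum = Δu · [f(4) + f(4.35) + f(4.7) + ...].
Sum ≈ 8.94804.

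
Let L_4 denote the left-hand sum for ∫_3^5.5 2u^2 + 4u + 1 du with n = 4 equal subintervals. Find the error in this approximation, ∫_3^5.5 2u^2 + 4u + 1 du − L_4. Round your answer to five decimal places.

16.08073

Exact integral: ∫_3^5.5 f(u) du ≈ 137.9166667.
L_4 = 121.8359375.
Error ≈ 137.9166667 − 121.8359375 ≈ 16.08073.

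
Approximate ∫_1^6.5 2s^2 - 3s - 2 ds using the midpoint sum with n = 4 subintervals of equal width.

Δs = (6.5 − 1)/4 = 1.375.
Midpoints: 1.6875, 3.0625, 4.4375, 5.8125.
f(1.6875) = -1.3671875, f(3.0625) = 7.5703125, f(4.4375) = 24.0703125, f(5.8125) = 48.1328125.
Sum = Δs · [f(1.6875) + f(3.0625) + f(4.4375) + f(5.8125)].
Sum = 107.80859375.

107.80859375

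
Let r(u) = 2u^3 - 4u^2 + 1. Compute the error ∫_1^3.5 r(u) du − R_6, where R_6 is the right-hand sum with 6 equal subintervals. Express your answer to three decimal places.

-8.760

Exact integral: ∫_1^3.5 r(u) du ≈ 21.19792.
R_6 ≈ 29.95804.
Error ≈ 21.19792 − 29.95804 ≈ -8.760.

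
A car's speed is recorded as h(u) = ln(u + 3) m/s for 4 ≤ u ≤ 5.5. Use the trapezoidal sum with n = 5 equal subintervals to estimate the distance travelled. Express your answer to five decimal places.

3.06900

Δu = (5.5 − 4)/5 = 0.3.
h(4) ≈ 1.94591, h(4.3) ≈ 1.98787, h(4.6) ≈ 2.02815, h(4.9) ≈ 2.06686, h(5.2) ≈ 2.10413, h(5.5) ≈ 2.14007.
T_5 = (Δu/2)·[h(u_0) + 2h(u_1) + ... + 2h(u_{4}) + h(u_5)].
Sum ≈ 3.06900.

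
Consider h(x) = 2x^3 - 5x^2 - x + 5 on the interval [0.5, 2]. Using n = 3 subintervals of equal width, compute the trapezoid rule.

Δx = (2 − 0.5)/3 = 0.5.
h(0.5) = 3.5, h(1) = 1, h(1.5) = -1, h(2) = -1.
T_3 = (Δx/2)·[h(x_0) + 2h(x_1) + 2h(x_2) + h(x_3)].
Sum = 0.625.

0.625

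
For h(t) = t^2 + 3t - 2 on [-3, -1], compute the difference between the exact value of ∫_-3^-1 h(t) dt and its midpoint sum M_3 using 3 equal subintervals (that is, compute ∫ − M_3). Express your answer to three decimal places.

Exact integral: ∫_-3^-1 h(t) dt ≈ -7.33333.
M_3 ≈ -7.40741.
Error ≈ -7.33333 − (-7.40741) ≈ 0.074.

0.074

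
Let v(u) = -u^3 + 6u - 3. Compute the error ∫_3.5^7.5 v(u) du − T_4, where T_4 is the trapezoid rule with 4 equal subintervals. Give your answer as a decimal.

Exact integral: ∫_3.5^7.5 v(u) du = -633.5.
T_4 = -644.5.
Error = -633.5 − (-644.5) = 11.

11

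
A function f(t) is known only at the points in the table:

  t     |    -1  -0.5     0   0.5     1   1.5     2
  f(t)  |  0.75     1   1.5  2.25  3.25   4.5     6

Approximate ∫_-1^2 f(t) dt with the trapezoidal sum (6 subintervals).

7.9375

Δt = 0.5.
T_6 = (0.5/2)·[0.75 + 2·1 + 2·1.5 + 2·2.25 + 2·3.25 + 2·4.5 + 6] = 7.9375.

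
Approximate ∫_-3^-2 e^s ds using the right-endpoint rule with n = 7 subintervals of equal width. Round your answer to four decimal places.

Δs = (-2 − (-3))/7 = 1/7.
Right endpoints: -20/7, -19/7, -18/7, -17/7, -16/7, -15/7, -2.
f(-20/7) ≈ 0.0574, f(-19/7) ≈ 0.0663, f(-18/7) ≈ 0.0764, f(-17/7) ≈ 0.0882, f(-16/7) ≈ 0.1017, f(-15/7) ≈ 0.1173, f(-2) ≈ 0.1353.
Sum = Δs · [f(-20/7) + f(-19/7) + f(-18/7) + ...].
Sum ≈ 0.0918.

0.0918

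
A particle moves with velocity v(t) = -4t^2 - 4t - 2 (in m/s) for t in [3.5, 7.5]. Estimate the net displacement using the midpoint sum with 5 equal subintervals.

-600.48

Δt = (7.5 − 3.5)/5 = 0.8.
Midpoints: 3.9, 4.7, 5.5, 6.3, 7.1.
v(3.9) = -78.44, v(4.7) = -109.16, v(5.5) = -145, v(6.3) = -185.96, v(7.1) = -232.04.
Sum = Δt · [v(3.9) + v(4.7) + v(5.5) + v(6.3) + v(7.1)].
Sum = -600.48.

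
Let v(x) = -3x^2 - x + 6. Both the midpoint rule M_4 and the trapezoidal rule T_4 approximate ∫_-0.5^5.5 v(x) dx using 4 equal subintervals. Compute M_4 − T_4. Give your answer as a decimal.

M_4 = -142.125.
T_4 = -152.25.
M_4 − T_4 = 10.125.

10.125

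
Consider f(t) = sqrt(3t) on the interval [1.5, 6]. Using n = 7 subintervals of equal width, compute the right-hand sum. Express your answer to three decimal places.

15.519

Δt = (6 − 1.5)/7 = 9/14.
Right endpoints: 15/7, 39/14, 24/7, 57/14, 33/7, 75/14, 6.
f(15/7) ≈ 2.535, f(39/14) ≈ 2.891, f(24/7) ≈ 3.207, f(57/14) ≈ 3.495, f(33/7) ≈ 3.761, f(75/14) ≈ 4.009, f(6) ≈ 4.243.
Sum = Δt · [f(15/7) + f(39/14) + f(24/7) + ...].
Sum ≈ 15.519.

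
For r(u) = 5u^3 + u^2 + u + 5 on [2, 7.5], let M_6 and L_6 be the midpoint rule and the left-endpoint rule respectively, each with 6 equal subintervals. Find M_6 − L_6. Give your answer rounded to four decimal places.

M_6 ≈ 4098.836010.
L_6 ≈ 3207.380064.
M_6 − L_6 ≈ 891.4559.

891.4559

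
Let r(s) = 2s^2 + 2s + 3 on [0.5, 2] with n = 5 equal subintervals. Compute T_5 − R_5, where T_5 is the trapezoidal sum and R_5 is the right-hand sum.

-1.575

T_5 = 13.545.
R_5 = 15.12.
T_5 − R_5 = -1.575.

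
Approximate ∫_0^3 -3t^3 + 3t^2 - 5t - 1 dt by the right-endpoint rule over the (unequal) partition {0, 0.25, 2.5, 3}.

-129.18359375

Subinterval widths: 0.25, 2.25, 0.5.
Right endpoints: 0.25, 2.5, 3.
f(0.25) = -2.109375, f(2.5) = -41.625, f(3) = -70.
Sum = Σ Δt_i · f(t_i).
Sum = -129.18359375.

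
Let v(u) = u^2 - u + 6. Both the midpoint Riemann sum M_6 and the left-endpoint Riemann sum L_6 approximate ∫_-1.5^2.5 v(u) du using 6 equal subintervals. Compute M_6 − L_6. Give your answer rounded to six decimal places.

-0.444444

M_6 ≈ 28.18518519.
L_6 ≈ 28.62962963.
M_6 − L_6 ≈ -0.444444.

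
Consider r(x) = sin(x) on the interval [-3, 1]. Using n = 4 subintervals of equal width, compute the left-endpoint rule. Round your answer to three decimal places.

-1.892

Δx = (1 − (-3))/4 = 1.
Left endpoints: -3, -2, -1, 0.
r(-3) ≈ -0.141, r(-2) ≈ -0.909, r(-1) ≈ -0.841, r(0) ≈ 0.000.
Sum = Δx · [r(-3) + r(-2) + r(-1) + r(0)].
Sum ≈ -1.892.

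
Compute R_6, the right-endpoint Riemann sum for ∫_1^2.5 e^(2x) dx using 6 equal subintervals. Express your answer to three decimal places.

89.603

Δx = (2.5 − 1)/6 = 0.25.
Right endpoints: 1.25, 1.5, 1.75, 2, 2.25, 2.5.
f(1.25) ≈ 12.182, f(1.5) ≈ 20.086, f(1.75) ≈ 33.115, f(2) ≈ 54.598, f(2.25) ≈ 90.017, f(2.5) ≈ 148.413.
Sum = Δx · [f(1.25) + f(1.5) + f(1.75) + ...].
Sum ≈ 89.603.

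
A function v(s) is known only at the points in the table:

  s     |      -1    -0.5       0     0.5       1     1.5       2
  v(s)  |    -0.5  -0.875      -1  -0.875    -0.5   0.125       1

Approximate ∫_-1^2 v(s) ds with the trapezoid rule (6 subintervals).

-1.4375

Δs = 0.5.
T_6 = (0.5/2)·[(-0.5) + 2·(-0.875) + 2·(-1) + 2·(-0.875) + 2·(-0.5) + 2·0.125 + 1] = -1.4375.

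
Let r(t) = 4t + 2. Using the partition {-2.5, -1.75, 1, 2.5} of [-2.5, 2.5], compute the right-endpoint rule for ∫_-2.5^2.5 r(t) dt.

30.75

Subinterval widths: 0.75, 2.75, 1.5.
Right endpoints: -1.75, 1, 2.5.
r(-1.75) = -5, r(1) = 6, r(2.5) = 12.
Sum = Σ Δt_i · r(t_i).
Sum = 30.75.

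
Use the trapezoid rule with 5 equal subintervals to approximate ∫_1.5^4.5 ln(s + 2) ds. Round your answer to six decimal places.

Δs = (4.5 − 1.5)/5 = 0.6.
f(1.5) ≈ 1.252763, f(2.1) ≈ 1.410987, f(2.7) ≈ 1.547563, f(3.3) ≈ 1.667707, f(3.9) ≈ 1.774952, f(4.5) ≈ 1.871802.
T_5 = (Δs/2)·[f(s_0) + 2f(s_1) + ... + 2f(s_{4}) + f(s_5)].
Sum ≈ 4.778095.

4.778095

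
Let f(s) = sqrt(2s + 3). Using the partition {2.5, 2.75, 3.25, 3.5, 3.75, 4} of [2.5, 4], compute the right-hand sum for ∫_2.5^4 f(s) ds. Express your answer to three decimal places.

4.700

Subinterval widths: 0.25, 0.5, 0.25, 0.25, 0.25.
Right endpoints: 2.75, 3.25, 3.5, 3.75, 4.
f(2.75) ≈ 2.915, f(3.25) ≈ 3.082, f(3.5) ≈ 3.162, f(3.75) ≈ 3.240, f(4) ≈ 3.317.
Sum = Σ Δs_i · f(s_i).
Sum ≈ 4.700.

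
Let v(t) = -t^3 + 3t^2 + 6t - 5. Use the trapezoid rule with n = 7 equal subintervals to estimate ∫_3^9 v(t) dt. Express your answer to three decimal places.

Δt = (9 − 3)/7 = 6/7.
v(3) = 13, v(27/7) = 1849/343, v(33/7) = -5081/343, v(39/7) = -17627/343, v(45/7) = -37085/343, v(51/7) = -64751/343, v(57/7) = -101921/343, v(9) = -437.
T_7 = (Δt/2)·[v(t_0) + 2v(t_1) + ... + 2v(t_{6}) + v(t_7)].
Sum ≈ -743.020.

-743.020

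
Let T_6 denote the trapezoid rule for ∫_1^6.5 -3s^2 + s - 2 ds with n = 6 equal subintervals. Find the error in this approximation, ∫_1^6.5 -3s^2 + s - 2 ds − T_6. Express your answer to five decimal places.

2.31076

Exact integral: ∫_1^6.5 f(s) ds = -264.
T_6 ≈ -266.3107639.
Error ≈ -264 − (-266.3107639) ≈ 2.31076.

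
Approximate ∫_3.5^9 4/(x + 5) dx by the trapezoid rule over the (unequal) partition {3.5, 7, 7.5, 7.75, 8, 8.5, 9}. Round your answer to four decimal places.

Subinterval widths: 3.5, 0.5, 0.25, 0.25, 0.5, 0.5.
f(3.5) = 8/17, f(7) = 1/3, f(7.5) = 0.32, f(7.75) = 16/51, f(8) = 4/13, f(8.5) = 8/27, f(9) = 2/7.
On each subinterval the trapezoid contributes (Δx_i/2)·[f(x_{i-1}) + f(x_i)].
Sum ≈ 2.0236.

2.0236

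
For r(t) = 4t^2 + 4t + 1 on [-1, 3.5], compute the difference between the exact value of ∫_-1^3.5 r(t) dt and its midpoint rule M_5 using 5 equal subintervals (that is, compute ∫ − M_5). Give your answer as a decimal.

Exact integral: ∫_-1^3.5 r(t) dt = 85.5.
M_5 = 84.285.
Error = 85.5 − 84.285 = 1.215.

1.215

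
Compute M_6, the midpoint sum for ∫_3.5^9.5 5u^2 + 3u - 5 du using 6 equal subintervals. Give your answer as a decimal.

1442

Δu = (9.5 − 3.5)/6 = 1.
Midpoints: 4, 5, 6, 7, 8, 9.
f(4) = 87, f(5) = 135, f(6) = 193, f(7) = 261, f(8) = 339, f(9) = 427.
Sum = Δu · [f(4) + f(5) + f(6) + ...].
Sum = 1442.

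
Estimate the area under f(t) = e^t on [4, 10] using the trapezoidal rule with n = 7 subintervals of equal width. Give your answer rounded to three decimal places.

Δt = (10 − 4)/7 = 6/7.
f(4) ≈ 54.598, f(34/7) ≈ 128.656, f(40/7) ≈ 303.168, f(46/7) ≈ 714.390, f(52/7) ≈ 1683.401, f(58/7) ≈ 3966.797, f(64/7) ≈ 9347.434, f(10) ≈ 22026.466.
T_7 = (Δt/2)·[f(t_0) + 2f(t_1) + ... + 2f(t_{6}) + f(t_7)].
Sum ≈ 23300.895.

23300.895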